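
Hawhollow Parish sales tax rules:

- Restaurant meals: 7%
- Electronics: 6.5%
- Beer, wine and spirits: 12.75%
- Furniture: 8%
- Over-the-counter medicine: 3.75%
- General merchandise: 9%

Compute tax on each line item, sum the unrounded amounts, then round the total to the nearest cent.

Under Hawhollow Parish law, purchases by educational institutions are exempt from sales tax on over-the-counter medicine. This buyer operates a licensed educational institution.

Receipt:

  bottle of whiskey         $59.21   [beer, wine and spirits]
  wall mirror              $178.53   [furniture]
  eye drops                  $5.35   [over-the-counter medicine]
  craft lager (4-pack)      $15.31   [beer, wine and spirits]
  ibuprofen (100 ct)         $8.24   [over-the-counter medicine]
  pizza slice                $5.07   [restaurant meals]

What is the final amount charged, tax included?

$295.85

Bottle of whiskey $59.21: beer, wine and spirits → 12.75% → $7.549275
Wall mirror $178.53: furniture → 8% → $14.2824
Eye drops $5.35: over-the-counter medicine, buyer-exempt → 0% → $0.00
Craft lager (4-pack) $15.31: beer, wine and spirits → 12.75% → $1.952025
Ibuprofen (100 ct) $8.24: over-the-counter medicine, buyer-exempt → 0% → $0.00
Pizza slice $5.07: restaurant meals → 7% → $0.3549
Subtotal = $271.71; unrounded tax = $24.1386 → $24.14; total due = $295.85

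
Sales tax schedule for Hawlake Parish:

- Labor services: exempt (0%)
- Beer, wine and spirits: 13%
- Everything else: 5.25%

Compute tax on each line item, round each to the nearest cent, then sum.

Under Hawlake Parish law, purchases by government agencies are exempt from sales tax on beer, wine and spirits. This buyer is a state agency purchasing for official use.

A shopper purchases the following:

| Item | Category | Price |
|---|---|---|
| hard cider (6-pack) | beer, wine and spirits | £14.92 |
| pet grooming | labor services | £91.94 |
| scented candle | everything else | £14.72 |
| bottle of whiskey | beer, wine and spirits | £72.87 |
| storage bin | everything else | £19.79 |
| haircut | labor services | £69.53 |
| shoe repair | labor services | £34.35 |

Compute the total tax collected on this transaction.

Hard cider (6-pack) £14.92: beer, wine and spirits, buyer-exempt → 0% → £0.00
Pet grooming £91.94: labor services → 0% → £0.00
Scented candle £14.72: everything else → 5.25% → £0.77
Bottle of whiskey £72.87: beer, wine and spirits, buyer-exempt → 0% → £0.00
Storage bin £19.79: everything else → 5.25% → £1.04
Haircut £69.53: labor services → 0% → £0.00
Shoe repair £34.35: labor services → 0% → £0.00
Total tax = £0.77 + £1.04 = £1.81

£1.81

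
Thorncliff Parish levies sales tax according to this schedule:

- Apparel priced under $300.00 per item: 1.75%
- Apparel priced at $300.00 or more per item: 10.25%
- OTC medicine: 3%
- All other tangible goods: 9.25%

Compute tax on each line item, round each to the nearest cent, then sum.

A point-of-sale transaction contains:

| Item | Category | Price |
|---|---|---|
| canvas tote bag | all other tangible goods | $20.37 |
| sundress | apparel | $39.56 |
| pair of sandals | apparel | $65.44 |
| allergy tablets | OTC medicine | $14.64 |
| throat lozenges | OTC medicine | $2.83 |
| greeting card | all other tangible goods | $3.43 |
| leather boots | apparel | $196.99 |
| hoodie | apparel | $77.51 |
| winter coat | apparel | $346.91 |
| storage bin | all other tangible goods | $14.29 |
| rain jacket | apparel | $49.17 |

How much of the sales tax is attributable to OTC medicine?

Allergy tablets $14.64: OTC medicine → 3% → $0.44
Throat lozenges $2.83: OTC medicine → 3% → $0.08
Tax on OTC medicine = $0.44 + $0.08 = $0.52

$0.52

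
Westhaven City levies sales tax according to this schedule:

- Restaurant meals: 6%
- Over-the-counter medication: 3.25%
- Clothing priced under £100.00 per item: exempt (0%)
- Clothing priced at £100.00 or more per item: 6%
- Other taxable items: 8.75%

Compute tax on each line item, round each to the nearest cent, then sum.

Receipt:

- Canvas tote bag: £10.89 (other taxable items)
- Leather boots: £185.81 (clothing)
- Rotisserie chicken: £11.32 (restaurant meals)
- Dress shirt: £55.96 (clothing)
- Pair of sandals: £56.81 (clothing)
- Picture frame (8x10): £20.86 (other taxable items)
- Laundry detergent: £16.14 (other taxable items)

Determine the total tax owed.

Canvas tote bag £10.89: other taxable items → 8.75% → £0.95
Leather boots £185.81: clothing, £100.00 or more → 6% → £11.15
Rotisserie chicken £11.32: restaurant meals → 6% → £0.68
Dress shirt £55.96: clothing, under £100.00 → 0% → £0.00
Pair of sandals £56.81: clothing, under £100.00 → 0% → £0.00
Picture frame (8x10) £20.86: other taxable items → 8.75% → £1.83
Laundry detergent £16.14: other taxable items → 8.75% → £1.41
Total tax = £0.95 + £11.15 + £0.68 + £1.83 + £1.41 = £16.02

£16.02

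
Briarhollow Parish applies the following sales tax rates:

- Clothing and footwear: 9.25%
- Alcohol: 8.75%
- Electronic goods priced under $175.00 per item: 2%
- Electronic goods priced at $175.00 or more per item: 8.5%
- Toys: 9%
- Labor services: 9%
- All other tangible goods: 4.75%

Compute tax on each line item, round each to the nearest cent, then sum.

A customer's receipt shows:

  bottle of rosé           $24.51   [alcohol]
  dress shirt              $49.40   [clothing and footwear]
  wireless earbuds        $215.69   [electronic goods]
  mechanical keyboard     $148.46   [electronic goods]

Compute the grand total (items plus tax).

Bottle of rosé $24.51: alcohol → 8.75% → $2.14
Dress shirt $49.40: clothing and footwear → 9.25% → $4.57
Wireless earbuds $215.69: electronic goods, $175.00 or more → 8.5% → $18.33
Mechanical keyboard $148.46: electronic goods, under $175.00 → 2% → $2.97
Subtotal = $438.06; tax = $28.01; total due = $466.07

$466.07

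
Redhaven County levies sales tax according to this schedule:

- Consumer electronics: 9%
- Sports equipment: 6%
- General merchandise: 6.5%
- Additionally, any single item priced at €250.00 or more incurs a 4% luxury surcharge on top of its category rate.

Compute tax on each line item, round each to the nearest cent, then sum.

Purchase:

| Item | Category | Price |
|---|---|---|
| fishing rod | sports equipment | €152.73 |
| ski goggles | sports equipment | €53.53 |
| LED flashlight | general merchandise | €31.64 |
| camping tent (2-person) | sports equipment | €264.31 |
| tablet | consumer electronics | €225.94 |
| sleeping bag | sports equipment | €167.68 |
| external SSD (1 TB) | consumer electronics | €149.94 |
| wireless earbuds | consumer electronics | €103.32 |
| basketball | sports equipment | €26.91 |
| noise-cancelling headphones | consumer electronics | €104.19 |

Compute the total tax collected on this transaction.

Fishing rod €152.73: sports equipment → 6% → €9.16
Ski goggles €53.53: sports equipment → 6% → €3.21
LED flashlight €31.64: general merchandise → 6.5% → €2.06
Camping tent (2-person) €264.31: sports equipment → 6% + 4% surcharge = 10% → €26.43
Tablet €225.94: consumer electronics → 9% → €20.33
Sleeping bag €167.68: sports equipment → 6% → €10.06
External SSD (1 TB) €149.94: consumer electronics → 9% → €13.49
Wireless earbuds €103.32: consumer electronics → 9% → €9.30
Basketball €26.91: sports equipment → 6% → €1.61
Noise-cancelling headphones €104.19: consumer electronics → 9% → €9.38
Total tax = €9.16 + €3.21 + €2.06 + €26.43 + €20.33 + €10.06 + €13.49 + €9.30 + €1.61 + €9.38 = €105.03

€105.03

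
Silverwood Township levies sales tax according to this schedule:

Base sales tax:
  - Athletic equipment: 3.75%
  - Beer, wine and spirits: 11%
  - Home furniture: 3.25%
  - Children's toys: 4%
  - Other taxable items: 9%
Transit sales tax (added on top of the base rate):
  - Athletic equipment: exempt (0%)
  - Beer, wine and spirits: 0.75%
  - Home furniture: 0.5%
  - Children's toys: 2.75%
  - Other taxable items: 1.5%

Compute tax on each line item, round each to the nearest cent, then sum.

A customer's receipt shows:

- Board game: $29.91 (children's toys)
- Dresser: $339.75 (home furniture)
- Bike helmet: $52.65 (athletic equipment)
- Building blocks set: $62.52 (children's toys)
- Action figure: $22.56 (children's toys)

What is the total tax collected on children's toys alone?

$7.76

Board game $29.91: children's toys → 4% + 2.75% transit = 6.75% → $2.02
Building blocks set $62.52: children's toys → 4% + 2.75% transit = 6.75% → $4.22
Action figure $22.56: children's toys → 4% + 2.75% transit = 6.75% → $1.52
Tax on children's toys = $2.02 + $4.22 + $1.52 = $7.76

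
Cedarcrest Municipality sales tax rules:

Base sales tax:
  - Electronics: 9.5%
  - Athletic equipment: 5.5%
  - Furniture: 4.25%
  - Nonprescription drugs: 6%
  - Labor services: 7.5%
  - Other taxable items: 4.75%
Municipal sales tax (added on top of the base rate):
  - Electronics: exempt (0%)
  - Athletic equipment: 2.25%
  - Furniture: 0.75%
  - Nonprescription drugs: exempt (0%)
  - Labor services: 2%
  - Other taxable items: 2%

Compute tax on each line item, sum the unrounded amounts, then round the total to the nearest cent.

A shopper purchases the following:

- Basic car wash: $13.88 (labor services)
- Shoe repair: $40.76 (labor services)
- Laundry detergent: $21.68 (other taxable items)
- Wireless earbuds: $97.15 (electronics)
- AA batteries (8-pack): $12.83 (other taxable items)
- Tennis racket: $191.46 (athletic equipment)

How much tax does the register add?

$31.59

Basic car wash $13.88: labor services → 7.5% + 2% municipal = 9.5% → $1.3186
Shoe repair $40.76: labor services → 7.5% + 2% municipal = 9.5% → $3.8722
Laundry detergent $21.68: other taxable items → 4.75% + 2% municipal = 6.75% → $1.4634
Wireless earbuds $97.15: electronics → 9.5% + 0% municipal = 9.5% → $9.22925
AA batteries (8-pack) $12.83: other taxable items → 4.75% + 2% municipal = 6.75% → $0.866025
Tennis racket $191.46: athletic equipment → 5.5% + 2.25% municipal = 7.75% → $14.83815
Unrounded tax sum = $31.587625 → $31.59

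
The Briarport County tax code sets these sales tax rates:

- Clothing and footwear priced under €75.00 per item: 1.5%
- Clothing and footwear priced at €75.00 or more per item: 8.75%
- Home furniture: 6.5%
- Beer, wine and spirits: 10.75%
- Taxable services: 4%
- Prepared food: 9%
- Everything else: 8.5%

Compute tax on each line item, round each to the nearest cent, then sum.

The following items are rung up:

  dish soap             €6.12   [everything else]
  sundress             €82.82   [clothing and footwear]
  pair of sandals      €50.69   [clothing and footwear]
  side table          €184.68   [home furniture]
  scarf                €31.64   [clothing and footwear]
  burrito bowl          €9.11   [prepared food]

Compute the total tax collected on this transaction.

€21.82

Dish soap €6.12: everything else → 8.5% → €0.52
Sundress €82.82: clothing and footwear, €75.00 or more → 8.75% → €7.25
Pair of sandals €50.69: clothing and footwear, under €75.00 → 1.5% → €0.76
Side table €184.68: home furniture → 6.5% → €12.00
Scarf €31.64: clothing and footwear, under €75.00 → 1.5% → €0.47
Burrito bowl €9.11: prepared food → 9% → €0.82
Total tax = €0.52 + €7.25 + €0.76 + €12.00 + €0.47 + €0.82 = €21.82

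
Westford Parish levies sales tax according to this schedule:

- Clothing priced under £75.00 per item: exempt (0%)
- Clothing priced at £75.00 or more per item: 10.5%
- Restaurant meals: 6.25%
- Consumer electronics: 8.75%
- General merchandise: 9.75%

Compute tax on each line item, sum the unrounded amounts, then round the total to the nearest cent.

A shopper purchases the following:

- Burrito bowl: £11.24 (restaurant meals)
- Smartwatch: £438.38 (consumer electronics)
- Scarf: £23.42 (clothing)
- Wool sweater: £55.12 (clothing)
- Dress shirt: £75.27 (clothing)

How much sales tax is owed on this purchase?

Burrito bowl £11.24: restaurant meals → 6.25% → £0.7025
Smartwatch £438.38: consumer electronics → 8.75% → £38.35825
Scarf £23.42: clothing, under £75.00 → 0% → £0.00
Wool sweater £55.12: clothing, under £75.00 → 0% → £0.00
Dress shirt £75.27: clothing, £75.00 or more → 10.5% → £7.90335
Unrounded tax sum = £46.9641 → £46.96

£46.96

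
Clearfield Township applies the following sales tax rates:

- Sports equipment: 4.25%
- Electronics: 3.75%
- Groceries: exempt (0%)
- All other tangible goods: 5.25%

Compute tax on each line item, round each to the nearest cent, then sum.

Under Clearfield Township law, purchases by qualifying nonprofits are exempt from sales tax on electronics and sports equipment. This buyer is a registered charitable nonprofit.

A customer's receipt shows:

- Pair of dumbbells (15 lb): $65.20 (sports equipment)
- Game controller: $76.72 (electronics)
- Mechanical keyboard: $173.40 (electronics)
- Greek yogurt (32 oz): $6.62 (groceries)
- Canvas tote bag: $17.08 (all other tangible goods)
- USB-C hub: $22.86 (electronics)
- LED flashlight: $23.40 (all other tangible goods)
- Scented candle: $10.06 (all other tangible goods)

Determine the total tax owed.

$2.66

Pair of dumbbells (15 lb) $65.20: sports equipment, buyer-exempt → 0% → $0.00
Game controller $76.72: electronics, buyer-exempt → 0% → $0.00
Mechanical keyboard $173.40: electronics, buyer-exempt → 0% → $0.00
Greek yogurt (32 oz) $6.62: groceries → 0% → $0.00
Canvas tote bag $17.08: all other tangible goods → 5.25% → $0.90
USB-C hub $22.86: electronics, buyer-exempt → 0% → $0.00
LED flashlight $23.40: all other tangible goods → 5.25% → $1.23
Scented candle $10.06: all other tangible goods → 5.25% → $0.53
Total tax = $0.90 + $1.23 + $0.53 = $2.66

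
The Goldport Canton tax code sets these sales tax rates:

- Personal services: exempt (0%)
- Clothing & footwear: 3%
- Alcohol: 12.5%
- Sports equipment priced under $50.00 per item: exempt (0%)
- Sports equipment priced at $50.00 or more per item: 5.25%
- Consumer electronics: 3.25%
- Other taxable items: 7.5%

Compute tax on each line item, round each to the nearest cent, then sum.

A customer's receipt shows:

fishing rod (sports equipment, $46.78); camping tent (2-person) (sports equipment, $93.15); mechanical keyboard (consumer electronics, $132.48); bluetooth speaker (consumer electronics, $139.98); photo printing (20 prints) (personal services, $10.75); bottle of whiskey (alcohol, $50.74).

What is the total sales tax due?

Fishing rod $46.78: sports equipment, under $50.00 → 0% → $0.00
Camping tent (2-person) $93.15: sports equipment, $50.00 or more → 5.25% → $4.89
Mechanical keyboard $132.48: consumer electronics → 3.25% → $4.31
Bluetooth speaker $139.98: consumer electronics → 3.25% → $4.55
Photo printing (20 prints) $10.75: personal services → 0% → $0.00
Bottle of whiskey $50.74: alcohol → 12.5% → $6.34
Total tax = $4.89 + $4.31 + $4.55 + $6.34 = $20.09

$20.09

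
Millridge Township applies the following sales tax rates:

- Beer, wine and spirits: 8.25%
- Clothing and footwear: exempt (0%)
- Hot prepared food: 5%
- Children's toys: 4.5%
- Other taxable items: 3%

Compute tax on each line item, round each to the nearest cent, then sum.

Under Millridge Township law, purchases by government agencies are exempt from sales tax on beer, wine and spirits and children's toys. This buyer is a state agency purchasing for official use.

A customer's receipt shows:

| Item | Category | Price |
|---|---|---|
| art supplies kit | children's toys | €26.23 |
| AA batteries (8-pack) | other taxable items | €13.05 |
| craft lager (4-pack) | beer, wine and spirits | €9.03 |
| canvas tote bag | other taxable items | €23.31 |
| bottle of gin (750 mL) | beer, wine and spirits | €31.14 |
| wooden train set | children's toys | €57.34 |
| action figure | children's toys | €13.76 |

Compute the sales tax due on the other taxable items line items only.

AA batteries (8-pack) €13.05: other taxable items → 3% → €0.39
Canvas tote bag €23.31: other taxable items → 3% → €0.70
Tax on other taxable items = €0.39 + €0.70 = €1.09

€1.09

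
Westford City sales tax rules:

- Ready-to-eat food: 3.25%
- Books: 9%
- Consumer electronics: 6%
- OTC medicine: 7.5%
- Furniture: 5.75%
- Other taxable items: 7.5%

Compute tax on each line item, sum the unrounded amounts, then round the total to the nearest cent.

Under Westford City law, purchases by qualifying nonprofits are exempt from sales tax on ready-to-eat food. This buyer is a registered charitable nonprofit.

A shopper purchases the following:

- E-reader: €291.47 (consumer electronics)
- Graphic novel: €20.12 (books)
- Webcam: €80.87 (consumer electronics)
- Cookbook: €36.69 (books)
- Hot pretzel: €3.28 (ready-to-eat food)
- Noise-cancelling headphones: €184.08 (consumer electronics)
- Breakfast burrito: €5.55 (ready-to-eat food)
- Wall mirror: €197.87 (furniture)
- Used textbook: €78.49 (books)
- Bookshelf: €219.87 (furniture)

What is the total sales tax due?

€69.58

E-reader €291.47: consumer electronics → 6% → €17.4882
Graphic novel €20.12: books → 9% → €1.8108
Webcam €80.87: consumer electronics → 6% → €4.8522
Cookbook €36.69: books → 9% → €3.3021
Hot pretzel €3.28: ready-to-eat food, buyer-exempt → 0% → €0.00
Noise-cancelling headphones €184.08: consumer electronics → 6% → €11.0448
Breakfast burrito €5.55: ready-to-eat food, buyer-exempt → 0% → €0.00
Wall mirror €197.87: furniture → 5.75% → €11.377525
Used textbook €78.49: books → 9% → €7.0641
Bookshelf €219.87: furniture → 5.75% → €12.642525
Unrounded tax sum = €69.58225 → €69.58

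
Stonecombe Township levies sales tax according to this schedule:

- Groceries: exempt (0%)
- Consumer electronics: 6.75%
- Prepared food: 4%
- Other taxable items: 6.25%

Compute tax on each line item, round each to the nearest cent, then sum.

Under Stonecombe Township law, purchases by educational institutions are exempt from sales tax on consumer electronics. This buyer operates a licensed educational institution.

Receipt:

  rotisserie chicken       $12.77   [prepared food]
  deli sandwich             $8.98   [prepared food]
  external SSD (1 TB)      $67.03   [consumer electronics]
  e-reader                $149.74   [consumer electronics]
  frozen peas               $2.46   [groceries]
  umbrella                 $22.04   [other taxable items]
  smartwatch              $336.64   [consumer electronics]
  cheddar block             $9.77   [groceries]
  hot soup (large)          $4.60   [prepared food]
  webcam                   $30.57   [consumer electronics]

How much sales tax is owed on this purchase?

$2.43

Rotisserie chicken $12.77: prepared food → 4% → $0.51
Deli sandwich $8.98: prepared food → 4% → $0.36
External SSD (1 TB) $67.03: consumer electronics, buyer-exempt → 0% → $0.00
E-reader $149.74: consumer electronics, buyer-exempt → 0% → $0.00
Frozen peas $2.46: groceries → 0% → $0.00
Umbrella $22.04: other taxable items → 6.25% → $1.38
Smartwatch $336.64: consumer electronics, buyer-exempt → 0% → $0.00
Cheddar block $9.77: groceries → 0% → $0.00
Hot soup (large) $4.60: prepared food → 4% → $0.18
Webcam $30.57: consumer electronics, buyer-exempt → 0% → $0.00
Total tax = $0.51 + $0.36 + $1.38 + $0.18 = $2.43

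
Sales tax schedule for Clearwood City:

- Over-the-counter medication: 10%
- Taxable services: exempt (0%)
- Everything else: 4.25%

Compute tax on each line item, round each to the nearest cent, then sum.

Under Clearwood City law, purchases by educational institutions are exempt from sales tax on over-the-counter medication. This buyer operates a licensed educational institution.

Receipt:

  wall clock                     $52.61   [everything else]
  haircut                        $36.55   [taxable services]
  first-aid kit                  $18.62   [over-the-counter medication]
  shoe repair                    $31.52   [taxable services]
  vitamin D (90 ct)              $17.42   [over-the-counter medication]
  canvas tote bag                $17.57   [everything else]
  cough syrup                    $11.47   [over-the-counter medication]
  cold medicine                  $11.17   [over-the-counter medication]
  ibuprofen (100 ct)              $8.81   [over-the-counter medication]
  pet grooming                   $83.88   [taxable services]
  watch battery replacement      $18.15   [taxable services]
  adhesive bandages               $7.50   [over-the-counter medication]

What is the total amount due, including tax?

$318.26

Wall clock $52.61: everything else → 4.25% → $2.24
Haircut $36.55: taxable services → 0% → $0.00
First-aid kit $18.62: over-the-counter medication, buyer-exempt → 0% → $0.00
Shoe repair $31.52: taxable services → 0% → $0.00
Vitamin D (90 ct) $17.42: over-the-counter medication, buyer-exempt → 0% → $0.00
Canvas tote bag $17.57: everything else → 4.25% → $0.75
Cough syrup $11.47: over-the-counter medication, buyer-exempt → 0% → $0.00
Cold medicine $11.17: over-the-counter medication, buyer-exempt → 0% → $0.00
Ibuprofen (100 ct) $8.81: over-the-counter medication, buyer-exempt → 0% → $0.00
Pet grooming $83.88: taxable services → 0% → $0.00
Watch battery replacement $18.15: taxable services → 0% → $0.00
Adhesive bandages $7.50: over-the-counter medication, buyer-exempt → 0% → $0.00
Subtotal = $315.27; tax = $2.99; total due = $318.26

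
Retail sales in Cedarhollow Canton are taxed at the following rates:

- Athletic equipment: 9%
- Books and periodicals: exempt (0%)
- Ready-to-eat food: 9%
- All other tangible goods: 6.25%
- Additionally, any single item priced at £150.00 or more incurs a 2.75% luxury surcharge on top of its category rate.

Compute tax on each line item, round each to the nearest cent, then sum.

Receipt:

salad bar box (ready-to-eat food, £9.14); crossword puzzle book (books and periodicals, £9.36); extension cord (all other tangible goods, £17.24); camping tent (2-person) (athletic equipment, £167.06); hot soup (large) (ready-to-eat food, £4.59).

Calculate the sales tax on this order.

£21.94

Salad bar box £9.14: ready-to-eat food → 9% → £0.82
Crossword puzzle book £9.36: books and periodicals → 0% → £0.00
Extension cord £17.24: all other tangible goods → 6.25% → £1.08
Camping tent (2-person) £167.06: athletic equipment → 9% + 2.75% surcharge = 11.75% → £19.63
Hot soup (large) £4.59: ready-to-eat food → 9% → £0.41
Total tax = £0.82 + £1.08 + £19.63 + £0.41 = £21.94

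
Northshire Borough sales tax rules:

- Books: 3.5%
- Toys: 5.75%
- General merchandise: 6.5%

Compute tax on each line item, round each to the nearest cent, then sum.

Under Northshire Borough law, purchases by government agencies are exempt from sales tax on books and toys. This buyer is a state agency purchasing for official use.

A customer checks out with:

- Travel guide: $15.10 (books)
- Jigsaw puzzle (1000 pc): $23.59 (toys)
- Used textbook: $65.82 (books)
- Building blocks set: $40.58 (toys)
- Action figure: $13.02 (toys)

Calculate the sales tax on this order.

Travel guide $15.10: books, buyer-exempt → 0% → $0.00
Jigsaw puzzle (1000 pc) $23.59: toys, buyer-exempt → 0% → $0.00
Used textbook $65.82: books, buyer-exempt → 0% → $0.00
Building blocks set $40.58: toys, buyer-exempt → 0% → $0.00
Action figure $13.02: toys, buyer-exempt → 0% → $0.00
Total tax = $0.00

$0.00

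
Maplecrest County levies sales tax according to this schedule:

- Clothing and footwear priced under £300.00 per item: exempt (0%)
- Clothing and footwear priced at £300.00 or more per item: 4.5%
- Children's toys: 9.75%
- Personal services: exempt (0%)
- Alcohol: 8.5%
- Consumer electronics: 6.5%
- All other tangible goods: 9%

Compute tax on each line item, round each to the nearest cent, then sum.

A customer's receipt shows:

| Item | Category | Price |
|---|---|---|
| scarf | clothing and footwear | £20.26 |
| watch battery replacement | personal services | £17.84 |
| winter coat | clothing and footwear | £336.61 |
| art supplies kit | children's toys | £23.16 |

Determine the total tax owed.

Scarf £20.26: clothing and footwear, under £300.00 → 0% → £0.00
Watch battery replacement £17.84: personal services → 0% → £0.00
Winter coat £336.61: clothing and footwear, £300.00 or more → 4.5% → £15.15
Art supplies kit £23.16: children's toys → 9.75% → £2.26
Total tax = £15.15 + £2.26 = £17.41

£17.41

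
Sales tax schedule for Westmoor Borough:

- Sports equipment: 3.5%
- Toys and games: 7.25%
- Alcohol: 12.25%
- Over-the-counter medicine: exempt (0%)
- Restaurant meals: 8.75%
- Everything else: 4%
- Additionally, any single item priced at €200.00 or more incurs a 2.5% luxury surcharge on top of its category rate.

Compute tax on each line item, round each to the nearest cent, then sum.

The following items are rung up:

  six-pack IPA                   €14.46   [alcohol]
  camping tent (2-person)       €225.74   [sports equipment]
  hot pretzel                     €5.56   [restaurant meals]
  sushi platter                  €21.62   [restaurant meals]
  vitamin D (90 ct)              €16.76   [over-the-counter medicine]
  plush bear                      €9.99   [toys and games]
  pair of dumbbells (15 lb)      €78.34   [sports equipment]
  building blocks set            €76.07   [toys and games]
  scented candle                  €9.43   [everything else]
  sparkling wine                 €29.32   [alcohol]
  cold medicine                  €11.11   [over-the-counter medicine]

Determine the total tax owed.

Six-pack IPA €14.46: alcohol → 12.25% → €1.77
Camping tent (2-person) €225.74: sports equipment → 3.5% + 2.5% surcharge = 6% → €13.54
Hot pretzel €5.56: restaurant meals → 8.75% → €0.49
Sushi platter €21.62: restaurant meals → 8.75% → €1.89
Vitamin D (90 ct) €16.76: over-the-counter medicine → 0% → €0.00
Plush bear €9.99: toys and games → 7.25% → €0.72
Pair of dumbbells (15 lb) €78.34: sports equipment → 3.5% → €2.74
Building blocks set €76.07: toys and games → 7.25% → €5.52
Scented candle €9.43: everything else → 4% → €0.38
Sparkling wine €29.32: alcohol → 12.25% → €3.59
Cold medicine €11.11: over-the-counter medicine → 0% → €0.00
Total tax = €1.77 + €13.54 + €0.49 + €1.89 + €0.72 + €2.74 + €5.52 + €0.38 + €3.59 = €30.64

€30.64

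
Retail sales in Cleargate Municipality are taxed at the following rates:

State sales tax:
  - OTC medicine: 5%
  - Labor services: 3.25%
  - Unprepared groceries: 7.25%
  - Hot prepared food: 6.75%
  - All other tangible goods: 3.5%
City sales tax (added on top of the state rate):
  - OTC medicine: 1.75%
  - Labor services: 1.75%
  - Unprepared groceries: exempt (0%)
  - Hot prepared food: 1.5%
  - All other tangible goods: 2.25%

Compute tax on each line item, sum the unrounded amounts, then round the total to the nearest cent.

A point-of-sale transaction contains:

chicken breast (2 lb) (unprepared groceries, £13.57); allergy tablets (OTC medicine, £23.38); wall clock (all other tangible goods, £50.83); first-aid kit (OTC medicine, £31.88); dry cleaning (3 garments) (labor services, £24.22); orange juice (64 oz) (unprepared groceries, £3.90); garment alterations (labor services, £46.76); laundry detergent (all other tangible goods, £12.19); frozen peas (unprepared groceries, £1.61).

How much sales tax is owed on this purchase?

£12.29

Chicken breast (2 lb) £13.57: unprepared groceries → 7.25% + 0% city = 7.25% → £0.983825
Allergy tablets £23.38: OTC medicine → 5% + 1.75% city = 6.75% → £1.57815
Wall clock £50.83: all other tangible goods → 3.5% + 2.25% city = 5.75% → £2.922725
First-aid kit £31.88: OTC medicine → 5% + 1.75% city = 6.75% → £2.1519
Dry cleaning (3 garments) £24.22: labor services → 3.25% + 1.75% city = 5% → £1.211
Orange juice (64 oz) £3.90: unprepared groceries → 7.25% + 0% city = 7.25% → £0.28275
Garment alterations £46.76: labor services → 3.25% + 1.75% city = 5% → £2.338
Laundry detergent £12.19: all other tangible goods → 3.5% + 2.25% city = 5.75% → £0.700925
Frozen peas £1.61: unprepared groceries → 7.25% + 0% city = 7.25% → £0.116725
Unrounded tax sum = £12.286 → £12.29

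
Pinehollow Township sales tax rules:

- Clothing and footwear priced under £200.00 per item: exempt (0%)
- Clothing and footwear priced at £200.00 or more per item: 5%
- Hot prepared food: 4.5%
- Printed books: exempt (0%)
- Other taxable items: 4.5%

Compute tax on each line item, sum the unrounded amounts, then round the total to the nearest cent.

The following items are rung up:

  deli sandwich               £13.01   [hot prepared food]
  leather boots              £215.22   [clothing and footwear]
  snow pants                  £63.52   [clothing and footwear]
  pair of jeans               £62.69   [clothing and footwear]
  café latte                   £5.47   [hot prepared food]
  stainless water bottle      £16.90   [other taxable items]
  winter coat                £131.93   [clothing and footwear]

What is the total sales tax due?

Deli sandwich £13.01: hot prepared food → 4.5% → £0.58545
Leather boots £215.22: clothing and footwear, £200.00 or more → 5% → £10.761
Snow pants £63.52: clothing and footwear, under £200.00 → 0% → £0.00
Pair of jeans £62.69: clothing and footwear, under £200.00 → 0% → £0.00
Café latte £5.47: hot prepared food → 4.5% → £0.24615
Stainless water bottle £16.90: other taxable items → 4.5% → £0.7605
Winter coat £131.93: clothing and footwear, under £200.00 → 0% → £0.00
Unrounded tax sum = £12.3531 → £12.35

£12.35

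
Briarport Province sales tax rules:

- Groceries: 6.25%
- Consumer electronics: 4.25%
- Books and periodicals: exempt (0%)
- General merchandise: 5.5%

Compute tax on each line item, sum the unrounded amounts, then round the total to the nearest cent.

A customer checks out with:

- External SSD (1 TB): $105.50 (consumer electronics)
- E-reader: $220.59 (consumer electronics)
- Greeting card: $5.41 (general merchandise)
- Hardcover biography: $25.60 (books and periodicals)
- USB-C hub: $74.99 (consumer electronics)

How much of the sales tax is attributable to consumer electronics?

External SSD (1 TB) $105.50: consumer electronics → 4.25% → $4.48375
E-reader $220.59: consumer electronics → 4.25% → $9.375075
USB-C hub $74.99: consumer electronics → 4.25% → $3.187075
Tax on consumer electronics: unrounded sum = $17.0459 → $17.05

$17.05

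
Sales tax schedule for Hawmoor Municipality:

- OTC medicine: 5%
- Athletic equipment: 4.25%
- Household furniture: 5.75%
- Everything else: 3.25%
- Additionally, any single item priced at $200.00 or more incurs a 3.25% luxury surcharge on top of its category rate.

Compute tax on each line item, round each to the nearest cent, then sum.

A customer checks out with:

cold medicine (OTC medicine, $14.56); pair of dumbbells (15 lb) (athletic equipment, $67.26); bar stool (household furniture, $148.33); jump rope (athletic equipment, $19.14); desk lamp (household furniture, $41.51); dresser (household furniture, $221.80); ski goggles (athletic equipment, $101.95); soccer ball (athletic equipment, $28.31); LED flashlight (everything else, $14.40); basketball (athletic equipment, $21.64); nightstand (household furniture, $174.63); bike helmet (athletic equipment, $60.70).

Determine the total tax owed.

$54.82

Cold medicine $14.56: OTC medicine → 5% → $0.73
Pair of dumbbells (15 lb) $67.26: athletic equipment → 4.25% → $2.86
Bar stool $148.33: household furniture → 5.75% → $8.53
Jump rope $19.14: athletic equipment → 4.25% → $0.81
Desk lamp $41.51: household furniture → 5.75% → $2.39
Dresser $221.80: household furniture → 5.75% + 3.25% surcharge = 9% → $19.96
Ski goggles $101.95: athletic equipment → 4.25% → $4.33
Soccer ball $28.31: athletic equipment → 4.25% → $1.20
LED flashlight $14.40: everything else → 3.25% → $0.47
Basketball $21.64: athletic equipment → 4.25% → $0.92
Nightstand $174.63: household furniture → 5.75% → $10.04
Bike helmet $60.70: athletic equipment → 4.25% → $2.58
Total tax = $0.73 + $2.86 + $8.53 + $0.81 + $2.39 + $19.96 + $4.33 + $1.20 + $0.47 + $0.92 + $10.04 + $2.58 = $54.82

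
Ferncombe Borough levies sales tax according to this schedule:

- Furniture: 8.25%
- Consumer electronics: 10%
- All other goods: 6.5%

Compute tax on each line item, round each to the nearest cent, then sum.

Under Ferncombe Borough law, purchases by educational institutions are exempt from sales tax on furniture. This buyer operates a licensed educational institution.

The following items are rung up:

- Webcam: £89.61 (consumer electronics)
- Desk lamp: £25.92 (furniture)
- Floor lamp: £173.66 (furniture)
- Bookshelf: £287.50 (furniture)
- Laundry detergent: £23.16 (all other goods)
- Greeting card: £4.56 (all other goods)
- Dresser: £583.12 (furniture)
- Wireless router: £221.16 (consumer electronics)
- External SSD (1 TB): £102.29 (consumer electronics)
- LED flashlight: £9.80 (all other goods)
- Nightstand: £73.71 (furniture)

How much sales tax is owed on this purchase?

Webcam £89.61: consumer electronics → 10% → £8.96
Desk lamp £25.92: furniture, buyer-exempt → 0% → £0.00
Floor lamp £173.66: furniture, buyer-exempt → 0% → £0.00
Bookshelf £287.50: furniture, buyer-exempt → 0% → £0.00
Laundry detergent £23.16: all other goods → 6.5% → £1.51
Greeting card £4.56: all other goods → 6.5% → £0.30
Dresser £583.12: furniture, buyer-exempt → 0% → £0.00
Wireless router £221.16: consumer electronics → 10% → £22.12
External SSD (1 TB) £102.29: consumer electronics → 10% → £10.23
LED flashlight £9.80: all other goods → 6.5% → £0.64
Nightstand £73.71: furniture, buyer-exempt → 0% → £0.00
Total tax = £8.96 + £1.51 + £0.30 + £22.12 + £10.23 + £0.64 = £43.76

£43.76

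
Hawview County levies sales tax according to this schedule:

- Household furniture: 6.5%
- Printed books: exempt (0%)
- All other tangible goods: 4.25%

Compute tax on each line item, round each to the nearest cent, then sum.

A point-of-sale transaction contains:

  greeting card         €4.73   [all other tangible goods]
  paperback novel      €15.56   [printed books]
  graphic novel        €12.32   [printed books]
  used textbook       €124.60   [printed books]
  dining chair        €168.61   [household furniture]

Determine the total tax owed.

€11.16

Greeting card €4.73: all other tangible goods → 4.25% → €0.20
Paperback novel €15.56: printed books → 0% → €0.00
Graphic novel €12.32: printed books → 0% → €0.00
Used textbook €124.60: printed books → 0% → €0.00
Dining chair €168.61: household furniture → 6.5% → €10.96
Total tax = €0.20 + €10.96 = €11.16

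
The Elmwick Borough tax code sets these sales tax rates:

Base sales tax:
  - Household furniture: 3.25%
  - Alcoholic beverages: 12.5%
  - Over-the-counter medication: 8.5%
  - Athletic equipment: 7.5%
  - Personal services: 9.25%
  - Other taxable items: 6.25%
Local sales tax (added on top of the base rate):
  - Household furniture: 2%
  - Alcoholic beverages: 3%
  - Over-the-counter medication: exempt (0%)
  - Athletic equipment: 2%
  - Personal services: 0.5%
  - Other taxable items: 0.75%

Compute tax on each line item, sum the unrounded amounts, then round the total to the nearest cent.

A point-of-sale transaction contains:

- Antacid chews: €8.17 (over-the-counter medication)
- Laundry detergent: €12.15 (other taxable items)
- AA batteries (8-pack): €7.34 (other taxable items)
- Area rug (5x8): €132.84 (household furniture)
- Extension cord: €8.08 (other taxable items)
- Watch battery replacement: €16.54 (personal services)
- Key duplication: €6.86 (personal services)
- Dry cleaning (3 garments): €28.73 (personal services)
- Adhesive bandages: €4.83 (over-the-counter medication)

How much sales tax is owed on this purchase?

Antacid chews €8.17: over-the-counter medication → 8.5% + 0% local = 8.5% → €0.69445
Laundry detergent €12.15: other taxable items → 6.25% + 0.75% local = 7% → €0.8505
AA batteries (8-pack) €7.34: other taxable items → 6.25% + 0.75% local = 7% → €0.5138
Area rug (5x8) €132.84: household furniture → 3.25% + 2% local = 5.25% → €6.9741
Extension cord €8.08: other taxable items → 6.25% + 0.75% local = 7% → €0.5656
Watch battery replacement €16.54: personal services → 9.25% + 0.5% local = 9.75% → €1.61265
Key duplication €6.86: personal services → 9.25% + 0.5% local = 9.75% → €0.66885
Dry cleaning (3 garments) €28.73: personal services → 9.25% + 0.5% local = 9.75% → €2.801175
Adhesive bandages €4.83: over-the-counter medication → 8.5% + 0% local = 8.5% → €0.41055
Unrounded tax sum = €15.091675 → €15.09

€15.09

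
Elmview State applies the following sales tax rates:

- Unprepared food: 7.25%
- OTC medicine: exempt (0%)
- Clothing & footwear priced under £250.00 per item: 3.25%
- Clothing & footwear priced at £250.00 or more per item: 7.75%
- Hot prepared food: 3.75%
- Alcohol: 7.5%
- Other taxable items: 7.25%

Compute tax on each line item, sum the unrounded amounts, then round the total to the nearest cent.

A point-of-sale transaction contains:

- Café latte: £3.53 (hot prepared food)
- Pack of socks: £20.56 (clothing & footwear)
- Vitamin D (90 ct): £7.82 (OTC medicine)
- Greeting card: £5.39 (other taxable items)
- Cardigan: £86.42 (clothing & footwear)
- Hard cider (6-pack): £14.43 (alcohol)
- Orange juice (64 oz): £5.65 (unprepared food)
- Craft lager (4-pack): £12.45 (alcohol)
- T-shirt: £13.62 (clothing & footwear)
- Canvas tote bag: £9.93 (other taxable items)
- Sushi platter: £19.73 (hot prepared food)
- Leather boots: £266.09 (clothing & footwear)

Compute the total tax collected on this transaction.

Café latte £3.53: hot prepared food → 3.75% → £0.132375
Pack of socks £20.56: clothing & footwear, under £250.00 → 3.25% → £0.6682
Vitamin D (90 ct) £7.82: OTC medicine → 0% → £0.00
Greeting card £5.39: other taxable items → 7.25% → £0.390775
Cardigan £86.42: clothing & footwear, under £250.00 → 3.25% → £2.80865
Hard cider (6-pack) £14.43: alcohol → 7.5% → £1.08225
Orange juice (64 oz) £5.65: unprepared food → 7.25% → £0.409625
Craft lager (4-pack) £12.45: alcohol → 7.5% → £0.93375
T-shirt £13.62: clothing & footwear, under £250.00 → 3.25% → £0.44265
Canvas tote bag £9.93: other taxable items → 7.25% → £0.719925
Sushi platter £19.73: hot prepared food → 3.75% → £0.739875
Leather boots £266.09: clothing & footwear, £250.00 or more → 7.75% → £20.621975
Unrounded tax sum = £28.95005 → £28.95

£28.95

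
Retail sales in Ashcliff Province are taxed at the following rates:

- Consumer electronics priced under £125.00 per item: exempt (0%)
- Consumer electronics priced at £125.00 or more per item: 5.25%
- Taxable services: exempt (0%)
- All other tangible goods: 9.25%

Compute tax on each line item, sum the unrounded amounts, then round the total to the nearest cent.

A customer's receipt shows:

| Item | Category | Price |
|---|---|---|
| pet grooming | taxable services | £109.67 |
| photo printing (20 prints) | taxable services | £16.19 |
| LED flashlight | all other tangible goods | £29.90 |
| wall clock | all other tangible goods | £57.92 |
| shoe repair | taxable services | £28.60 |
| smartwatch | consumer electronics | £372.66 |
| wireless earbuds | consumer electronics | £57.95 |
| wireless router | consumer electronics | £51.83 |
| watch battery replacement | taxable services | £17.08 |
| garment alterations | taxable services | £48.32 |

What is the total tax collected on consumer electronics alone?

£19.56

Smartwatch £372.66: consumer electronics, £125.00 or more → 5.25% → £19.56465
Wireless earbuds £57.95: consumer electronics, under £125.00 → 0% → £0.00
Wireless router £51.83: consumer electronics, under £125.00 → 0% → £0.00
Tax on consumer electronics: unrounded sum = £19.56465 → £19.56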